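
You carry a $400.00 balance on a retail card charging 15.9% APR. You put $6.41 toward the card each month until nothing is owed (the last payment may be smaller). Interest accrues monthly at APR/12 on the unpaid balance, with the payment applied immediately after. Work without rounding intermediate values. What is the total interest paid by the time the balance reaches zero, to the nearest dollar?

$454

Monthly rate r = 15.9%/12 = 1.325% = 0.01325.
Payoff takes n = ⌈−ln(1 − rB₀/P)/ln(1+r)⌉ = ⌈133.214⌉ = 134 payments; the last is $1.38.
Total paid = 133·$6.41 + $1.38 = $853.91.
Total interest = total paid − principal = $853.91 − $400.00 = $453.91.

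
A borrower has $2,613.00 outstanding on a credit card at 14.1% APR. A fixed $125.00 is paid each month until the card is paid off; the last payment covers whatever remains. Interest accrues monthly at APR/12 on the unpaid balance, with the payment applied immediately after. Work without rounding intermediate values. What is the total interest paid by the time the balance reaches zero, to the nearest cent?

Monthly rate r = 14.1%/12 = 1.175% = 0.01175.
Payoff takes n = ⌈−ln(1 − rB₀/P)/ln(1+r)⌉ = ⌈24.129⌉ = 25 payments; the last is $16.19.
Total paid = 24·$125.00 + $16.19 = $3,016.19.
Total interest = total paid − principal = $3,016.19 − $2,613.00 = $403.19.

$403.19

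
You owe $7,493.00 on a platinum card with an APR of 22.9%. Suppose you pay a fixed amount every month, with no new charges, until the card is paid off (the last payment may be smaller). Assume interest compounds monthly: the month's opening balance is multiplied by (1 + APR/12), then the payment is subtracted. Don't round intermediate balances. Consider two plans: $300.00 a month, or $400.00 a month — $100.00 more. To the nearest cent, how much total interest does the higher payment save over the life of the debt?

$914.94

Monthly rate r = 22.9%/12 = 1.90833% = 0.0190833.
At $300.00/mo: n = ⌈−ln(1 − rB₀/P)/ln(1+r)⌉ = 35 payments (last $76.11); total interest = total paid − $7,493.00 = $2,783.11.
At $400.00/mo: 24 payments (last $161.17); total interest $1,868.17.
Interest saved = $2,783.11 − $1,868.17 = $914.94.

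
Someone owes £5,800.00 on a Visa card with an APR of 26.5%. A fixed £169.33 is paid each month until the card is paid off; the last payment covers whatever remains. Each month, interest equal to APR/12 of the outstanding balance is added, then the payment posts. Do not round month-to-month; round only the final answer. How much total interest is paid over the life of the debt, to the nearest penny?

£5,148.59

Monthly rate r = 26.5%/12 = 2.20833% = 0.0220833.
Payoff takes n = ⌈−ln(1 − rB₀/P)/ln(1+r)⌉ = ⌈64.656⌉ = 65 payments; the last is £111.47.
Total paid = 64·£169.33 + £111.47 = £10,948.59.
Total interest = total paid − principal = £10,948.59 − £5,800.00 = £5,148.59.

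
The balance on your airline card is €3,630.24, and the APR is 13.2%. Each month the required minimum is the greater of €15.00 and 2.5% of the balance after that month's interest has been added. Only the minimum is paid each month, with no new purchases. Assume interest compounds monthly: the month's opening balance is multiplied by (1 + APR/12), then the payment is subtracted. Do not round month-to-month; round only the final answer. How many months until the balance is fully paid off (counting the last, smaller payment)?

Monthly rate r = 13.2%/12 = 1.1% = 0.011.
While 2.5% of the post-interest balance exceeds €15.00, each month B ← (B·(1+r))·(1 − 0.025), i.e. B shrinks by the factor (1+r)·0.975 = 0.98572.
This holds for months 1–126. Entering month 127 the balance is €593.15; 2.5% of the post-interest balance is now below €15.00, so the flat €15.00 minimum applies from here.
From month 127 a fixed €15.00 at rate r clears €593.15 in 53 more payments. Total: 126 + 53 = 179 months.

179 months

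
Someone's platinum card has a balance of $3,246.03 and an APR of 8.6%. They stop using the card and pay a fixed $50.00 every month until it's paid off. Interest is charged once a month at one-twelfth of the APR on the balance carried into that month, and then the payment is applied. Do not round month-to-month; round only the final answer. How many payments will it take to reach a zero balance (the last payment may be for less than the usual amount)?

Monthly rate r = 8.6%/12 = 0.716667% = 0.00716667.
Recurrence: B ← B·(1+r) − $50.00.
Month 1: interest $23.26; balance after payment $3,219.29.
Month 2: interest $23.07; balance after payment $3,192.36.
Closed form: n = −ln(1 − rB₀/P)/ln(1+r) = −ln(0.53474)/ln(1.00717) ≈ 87.659, so the balance reaches zero during payment 88.

88 payments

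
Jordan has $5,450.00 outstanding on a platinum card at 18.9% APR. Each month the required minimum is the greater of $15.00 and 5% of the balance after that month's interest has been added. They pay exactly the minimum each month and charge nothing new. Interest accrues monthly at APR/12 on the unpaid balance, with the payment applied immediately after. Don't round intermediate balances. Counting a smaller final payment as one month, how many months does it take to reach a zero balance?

Monthly rate r = 18.9%/12 = 1.575% = 0.01575.
While 5% of the post-interest balance exceeds $15.00, each month B ← (B·(1+r))·(1 − 0.05), i.e. B shrinks by the factor (1+r)·0.95 = 0.96496.
This holds for months 1–82. Entering month 83 the balance is $292.59; 5% of the post-interest balance is now below $15.00, so the flat $15.00 minimum applies from here.
From month 83 a fixed $15.00 at rate r clears $292.59 in 24 more payments. Total: 82 + 24 = 106 months.

106 months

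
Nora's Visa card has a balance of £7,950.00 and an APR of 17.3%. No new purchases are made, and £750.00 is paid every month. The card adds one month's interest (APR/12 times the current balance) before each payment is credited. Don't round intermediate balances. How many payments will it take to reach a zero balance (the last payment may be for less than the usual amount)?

Monthly rate r = 17.3%/12 = 1.44167% = 0.0144167.
Recurrence: B ← B·(1+r) − £750.00.
Month 1: interest £114.61; balance after payment £7,314.61.
Month 2: interest £105.45; balance after payment £6,670.06.
Closed form: n = −ln(1 − rB₀/P)/ln(1+r) = −ln(0.84718)/ln(1.01442) ≈ 11.586, so the balance reaches zero during payment 12.

12 months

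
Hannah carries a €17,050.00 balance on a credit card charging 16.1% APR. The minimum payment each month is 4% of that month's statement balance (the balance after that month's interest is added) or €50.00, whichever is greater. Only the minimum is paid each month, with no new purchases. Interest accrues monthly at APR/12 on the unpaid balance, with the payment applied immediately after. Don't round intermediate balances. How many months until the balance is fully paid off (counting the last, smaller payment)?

126 months

Monthly rate r = 16.1%/12 = 1.34167% = 0.0134167.
While 4% of the post-interest balance exceeds €50.00, each month B ← (B·(1+r))·(1 − 0.04), i.e. B shrinks by the factor (1+r)·0.96 = 0.97288.
This holds for months 1–96. Entering month 97 the balance is €1,217.35; 4% of the post-interest balance is now below €50.00, so the flat €50.00 minimum applies from here.
From month 97 a fixed €50.00 at rate r clears €1,217.35 in 30 more payments. Total: 96 + 30 = 126 months.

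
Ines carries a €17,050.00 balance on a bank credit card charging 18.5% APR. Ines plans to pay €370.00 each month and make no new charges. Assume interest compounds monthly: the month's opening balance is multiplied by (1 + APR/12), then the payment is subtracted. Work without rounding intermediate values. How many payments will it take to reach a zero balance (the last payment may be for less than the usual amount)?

82 months

Monthly rate r = 18.5%/12 = 1.54167% = 0.0154167.
Recurrence: B ← B·(1+r) − €370.00.
Month 1: interest €262.85; balance after payment €16,942.85.
Month 2: interest €261.20; balance after payment €16,834.06.
Closed form: n = −ln(1 − rB₀/P)/ln(1+r) = −ln(0.28958)/ln(1.01542) ≈ 81.006, so the balance reaches zero during payment 82.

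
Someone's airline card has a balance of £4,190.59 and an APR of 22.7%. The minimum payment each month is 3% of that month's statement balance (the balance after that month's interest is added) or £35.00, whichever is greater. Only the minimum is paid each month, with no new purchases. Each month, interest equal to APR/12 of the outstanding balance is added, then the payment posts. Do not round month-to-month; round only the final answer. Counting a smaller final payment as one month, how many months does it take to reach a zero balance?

163 months

Monthly rate r = 22.7%/12 = 1.89167% = 0.0189167.
While 3% of the post-interest balance exceeds £35.00, each month B ← (B·(1+r))·(1 − 0.03), i.e. B shrinks by the factor (1+r)·0.97 = 0.98835.
This holds for months 1–111. Entering month 112 the balance is £1,141.12; 3% of the post-interest balance is now below £35.00, so the flat £35.00 minimum applies from here.
From month 112 a fixed £35.00 at rate r clears £1,141.12 in 52 more payments. Total: 111 + 52 = 163 months.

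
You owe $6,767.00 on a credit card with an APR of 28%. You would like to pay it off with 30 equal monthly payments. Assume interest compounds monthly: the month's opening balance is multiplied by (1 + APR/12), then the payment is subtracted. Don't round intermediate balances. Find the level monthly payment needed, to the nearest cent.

Monthly rate r = 28%/12 = 2.33333% = 0.0233333.
Level-payment amortization: P = B₀·r / (1 − (1+r)^(−n)) = 6767.00·0.0233333 / (1 − 1.02333^(−30)).
Denominator 1 − (1+r)^(−30) = 0.49940515.
P = 157.897 / 0.49940515 ≈ 316.17.

$316.17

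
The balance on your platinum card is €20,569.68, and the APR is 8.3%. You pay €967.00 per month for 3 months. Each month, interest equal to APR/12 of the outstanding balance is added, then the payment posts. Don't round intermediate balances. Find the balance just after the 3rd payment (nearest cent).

Monthly rate r = 8.3%/12 = 0.691667% = 0.00691667.
Each month: B ← B·(1+r) − €967.00.
Month 1: interest €142.27; balance after payment €19,744.95.
Month 2: interest €136.57; balance after payment €18,914.52.
Month 3: interest €130.83; balance after payment €18,078.35.

€18,078.35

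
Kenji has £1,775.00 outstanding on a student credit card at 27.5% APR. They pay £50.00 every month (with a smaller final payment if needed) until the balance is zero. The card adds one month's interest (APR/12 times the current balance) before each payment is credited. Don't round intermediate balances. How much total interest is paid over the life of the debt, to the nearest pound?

Monthly rate r = 27.5%/12 = 2.29167% = 0.0229167.
Payoff takes n = ⌈−ln(1 − rB₀/P)/ln(1+r)⌉ = ⌈74.126⌉ = 75 payments; the last is £6.36.
Total paid = 74·£50.00 + £6.36 = £3,706.36.
Total interest = total paid − principal = £3,706.36 − £1,775.00 = £1,931.36.

£1,931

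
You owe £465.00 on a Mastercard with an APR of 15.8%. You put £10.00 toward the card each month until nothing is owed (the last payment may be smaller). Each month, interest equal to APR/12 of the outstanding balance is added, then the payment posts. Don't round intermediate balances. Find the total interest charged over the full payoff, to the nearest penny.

Monthly rate r = 15.8%/12 = 1.31667% = 0.0131667.
Payoff takes n = ⌈−ln(1 − rB₀/P)/ln(1+r)⌉ = ⌈72.427⌉ = 73 payments; the last is £4.28.
Total paid = 72·£10.00 + £4.28 = £724.28.
Total interest = total paid − principal = £724.28 − £465.00 = £259.28.

£259.28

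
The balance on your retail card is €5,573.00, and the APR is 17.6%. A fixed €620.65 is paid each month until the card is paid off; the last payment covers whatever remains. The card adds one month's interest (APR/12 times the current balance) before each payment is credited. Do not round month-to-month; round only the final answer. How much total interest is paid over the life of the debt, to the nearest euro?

Monthly rate r = 17.6%/12 = 1.46667% = 0.0146667.
Payoff takes n = ⌈−ln(1 − rB₀/P)/ln(1+r)⌉ = ⌈9.699⌉ = 10 payments; the last is €434.57.
Total paid = 9·€620.65 + €434.57 = €6,020.42.
Total interest = total paid − principal = €6,020.42 − €5,573.00 = €447.42.

€447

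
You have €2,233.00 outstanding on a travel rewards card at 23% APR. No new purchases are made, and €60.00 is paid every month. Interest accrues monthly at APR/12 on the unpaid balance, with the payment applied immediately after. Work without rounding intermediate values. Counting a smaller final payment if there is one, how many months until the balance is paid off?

Monthly rate r = 23%/12 = 1.91667% = 0.0191667.
Recurrence: B ← B·(1+r) − €60.00.
Month 1: interest €42.80; balance after payment €2,215.80.
Month 2: interest €42.47; balance after payment €2,198.27.
Closed form: n = −ln(1 − rB₀/P)/ln(1+r) = −ln(0.28668)/ln(1.01917) ≈ 65.808, so the balance reaches zero during payment 66.

66 months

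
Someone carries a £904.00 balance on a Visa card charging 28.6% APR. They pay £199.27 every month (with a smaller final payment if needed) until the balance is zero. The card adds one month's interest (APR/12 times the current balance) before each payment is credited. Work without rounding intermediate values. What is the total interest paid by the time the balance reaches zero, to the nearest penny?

£64.35

Monthly rate r = 28.6%/12 = 2.38333% = 0.0238333.
Payoff takes n = ⌈−ln(1 − rB₀/P)/ln(1+r)⌉ = ⌈4.858⌉ = 5 payments; the last is £171.27.
Total paid = 4·£199.27 + £171.27 = £968.35.
Total interest = total paid − principal = £968.35 − £904.00 = £64.35.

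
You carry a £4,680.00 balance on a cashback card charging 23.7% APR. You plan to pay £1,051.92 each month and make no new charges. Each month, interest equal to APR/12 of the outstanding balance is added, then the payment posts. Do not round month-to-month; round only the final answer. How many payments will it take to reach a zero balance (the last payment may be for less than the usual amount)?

Monthly rate r = 23.7%/12 = 1.975% = 0.01975.
Recurrence: B ← B·(1+r) − £1,051.92.
Month 1: interest £92.43; balance after payment £3,720.51.
Month 2: interest £73.48; balance after payment £2,742.07.
Month 3: interest £54.16; balance after payment £1,744.31.
Month 4: interest £34.45; balance after payment £726.84.
Month 5: interest £14.36; balance after payment £0.00.

5 months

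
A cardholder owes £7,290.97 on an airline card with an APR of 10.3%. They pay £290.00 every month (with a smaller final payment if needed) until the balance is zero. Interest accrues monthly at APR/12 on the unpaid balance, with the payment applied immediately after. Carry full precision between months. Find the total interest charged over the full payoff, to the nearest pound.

£958

Monthly rate r = 10.3%/12 = 0.858333% = 0.00858333.
Payoff takes n = ⌈−ln(1 − rB₀/P)/ln(1+r)⌉ = ⌈28.442⌉ = 29 payments; the last is £128.51.
Total paid = 28·£290.00 + £128.51 = £8,248.51.
Total interest = total paid − principal = £8,248.51 − £7,290.97 = £957.54.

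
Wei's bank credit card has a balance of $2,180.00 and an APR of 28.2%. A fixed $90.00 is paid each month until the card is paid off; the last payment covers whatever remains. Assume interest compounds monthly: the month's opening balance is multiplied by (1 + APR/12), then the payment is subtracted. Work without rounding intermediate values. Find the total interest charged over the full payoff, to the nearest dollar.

Monthly rate r = 28.2%/12 = 2.35% = 0.0235.
Payoff takes n = ⌈−ln(1 − rB₀/P)/ln(1+r)⌉ = ⌈36.256⌉ = 37 payments; the last is $23.25.
Total paid = 36·$90.00 + $23.25 = $3,263.25.
Total interest = total paid − principal = $3,263.25 − $2,180.00 = $1,083.25.

$1,083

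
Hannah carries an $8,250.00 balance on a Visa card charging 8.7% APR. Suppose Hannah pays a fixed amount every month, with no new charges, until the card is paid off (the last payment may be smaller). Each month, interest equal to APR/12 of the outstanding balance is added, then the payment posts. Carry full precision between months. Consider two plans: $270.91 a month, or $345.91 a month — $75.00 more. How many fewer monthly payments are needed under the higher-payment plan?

8 fewer payments

Monthly rate r = 8.7%/12 = 0.725% = 0.00725.
At $270.91/mo: n = ⌈−ln(1 − rB₀/P)/ln(1+r)⌉ = 35 payments (last $144.85); total interest = total paid − $8,250.00 = $1,105.79.
At $345.91/mo: 27 payments (last $97.27); total interest $840.93.
Payments saved = 35 − 27 = 8.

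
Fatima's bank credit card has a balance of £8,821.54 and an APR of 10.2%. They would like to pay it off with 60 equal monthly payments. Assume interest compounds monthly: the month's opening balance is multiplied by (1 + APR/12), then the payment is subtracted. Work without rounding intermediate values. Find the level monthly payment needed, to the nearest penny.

Monthly rate r = 10.2%/12 = 0.85% = 0.0085.
Level-payment amortization: P = B₀·r / (1 − (1+r)^(−n)) = 8821.54·0.0085 / (1 − 1.0085^(−60)).
Denominator 1 − (1+r)^(−60) = 0.39820878.
P = 74.9831 / 0.39820878 ≈ 188.30.

£188.30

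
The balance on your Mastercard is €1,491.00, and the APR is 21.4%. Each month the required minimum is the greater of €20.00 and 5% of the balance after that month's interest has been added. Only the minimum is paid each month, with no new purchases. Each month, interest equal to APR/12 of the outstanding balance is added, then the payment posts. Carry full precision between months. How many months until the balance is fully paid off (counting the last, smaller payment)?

65 months

Monthly rate r = 21.4%/12 = 1.78333% = 0.0178333.
While 5% of the post-interest balance exceeds €20.00, each month B ← (B·(1+r))·(1 − 0.05), i.e. B shrinks by the factor (1+r)·0.95 = 0.96694.
This holds for months 1–40. Entering month 41 the balance is €388.59; 5% of the post-interest balance is now below €20.00, so the flat €20.00 minimum applies from here.
From month 41 a fixed €20.00 at rate r clears €388.59 in 25 more payments. Total: 40 + 25 = 65 months.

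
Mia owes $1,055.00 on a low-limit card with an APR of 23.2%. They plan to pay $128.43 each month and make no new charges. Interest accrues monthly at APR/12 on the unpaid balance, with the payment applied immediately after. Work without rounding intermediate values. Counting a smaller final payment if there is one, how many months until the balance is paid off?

Monthly rate r = 23.2%/12 = 1.93333% = 0.0193333.
Recurrence: B ← B·(1+r) − $128.43.
Month 1: interest $20.40; balance after payment $946.97.
Month 2: interest $18.31; balance after payment $836.84.
Closed form: n = −ln(1 − rB₀/P)/ln(1+r) = −ln(0.84118)/ln(1.01933) ≈ 9.032, so the balance reaches zero during payment 10.

10 months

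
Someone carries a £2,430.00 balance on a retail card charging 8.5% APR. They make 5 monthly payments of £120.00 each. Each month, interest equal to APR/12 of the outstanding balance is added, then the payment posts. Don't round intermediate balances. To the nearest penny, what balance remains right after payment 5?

Monthly rate r = 8.5%/12 = 0.708333% = 0.00708333.
Each month: B ← B·(1+r) − £120.00.
Month 1: interest £17.21; balance after payment £2,327.21.
Month 2: interest £16.48; balance after payment £2,223.70.
Month 3: interest £15.75; balance after payment £2,119.45.
Month 4: interest £15.01; balance after payment £2,014.46.
Month 5: interest £14.27; balance after payment £1,908.73.

£1,908.73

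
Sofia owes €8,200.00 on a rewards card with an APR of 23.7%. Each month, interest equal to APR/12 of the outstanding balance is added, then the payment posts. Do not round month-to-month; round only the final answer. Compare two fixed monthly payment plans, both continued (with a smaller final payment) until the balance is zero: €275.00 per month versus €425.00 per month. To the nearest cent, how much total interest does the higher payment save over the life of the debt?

€2,073.88

Monthly rate r = 23.7%/12 = 1.975% = 0.01975.
At €275.00/mo: n = ⌈−ln(1 − rB₀/P)/ln(1+r)⌉ = 46 payments (last €125.16); total interest = total paid − €8,200.00 = €4,300.16.
At €425.00/mo: 25 payments (last €226.28); total interest €2,226.28.
Interest saved = €4,300.16 − €2,226.28 = €2,073.88.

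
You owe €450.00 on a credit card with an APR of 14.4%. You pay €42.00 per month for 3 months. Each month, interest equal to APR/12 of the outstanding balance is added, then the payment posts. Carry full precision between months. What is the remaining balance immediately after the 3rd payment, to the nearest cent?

Monthly rate r = 14.4%/12 = 1.2% = 0.012.
Each month: B ← B·(1+r) − €42.00.
Month 1: interest €5.40; balance after payment €413.40.
Month 2: interest €4.96; balance after payment €376.36.
Month 3: interest €4.52; balance after payment €338.88.

€338.88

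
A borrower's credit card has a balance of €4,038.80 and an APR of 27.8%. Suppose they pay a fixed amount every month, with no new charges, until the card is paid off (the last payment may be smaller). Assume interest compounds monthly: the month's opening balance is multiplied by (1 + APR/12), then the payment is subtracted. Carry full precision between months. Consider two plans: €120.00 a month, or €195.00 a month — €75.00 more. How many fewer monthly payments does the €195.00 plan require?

Monthly rate r = 27.8%/12 = 2.31667% = 0.0231667.
At €120.00/mo: n = ⌈−ln(1 − rB₀/P)/ln(1+r)⌉ = 67 payments (last €6.70); total interest = total paid − €4,038.80 = €3,887.90.
At €195.00/mo: 29 payments (last €105.45); total interest €1,526.65.
Payments saved = 67 − 29 = 38.

38 fewer payments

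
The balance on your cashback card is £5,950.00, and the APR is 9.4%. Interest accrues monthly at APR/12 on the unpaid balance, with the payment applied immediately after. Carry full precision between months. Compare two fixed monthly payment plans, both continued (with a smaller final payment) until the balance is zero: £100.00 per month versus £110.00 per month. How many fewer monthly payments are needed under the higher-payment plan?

10 fewer payments

Monthly rate r = 9.4%/12 = 0.783333% = 0.00783333.
At £100.00/mo: n = ⌈−ln(1 − rB₀/P)/ln(1+r)⌉ = 81 payments (last £42.27); total interest = total paid − £5,950.00 = £2,092.27.
At £110.00/mo: 71 payments (last £69.90); total interest £1,819.90.
Payments saved = 81 − 71 = 10.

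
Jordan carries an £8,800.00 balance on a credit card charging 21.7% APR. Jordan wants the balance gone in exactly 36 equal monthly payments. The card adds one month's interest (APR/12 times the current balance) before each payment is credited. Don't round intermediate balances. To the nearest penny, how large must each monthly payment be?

Monthly rate r = 21.7%/12 = 1.80833% = 0.0180833.
Level-payment amortization: P = B₀·r / (1 − (1+r)^(−n)) = 8800.00·0.0180833 / (1 − 1.01808^(−36)).
Denominator 1 − (1+r)^(−36) = 0.475433928.
P = 159.133 / 0.475433928 ≈ 334.71.

£334.71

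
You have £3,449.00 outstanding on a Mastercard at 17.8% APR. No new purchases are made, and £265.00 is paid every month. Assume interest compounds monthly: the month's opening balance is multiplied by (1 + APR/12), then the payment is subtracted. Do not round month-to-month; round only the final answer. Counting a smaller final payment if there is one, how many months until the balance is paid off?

Monthly rate r = 17.8%/12 = 1.48333% = 0.0148333.
Recurrence: B ← B·(1+r) − £265.00.
Month 1: interest £51.16; balance after payment £3,235.16.
Month 2: interest £47.99; balance after payment £3,018.15.
Closed form: n = −ln(1 − rB₀/P)/ln(1+r) = −ln(0.80694)/ln(1.01483) ≈ 14.568, so the balance reaches zero during payment 15.

15 payments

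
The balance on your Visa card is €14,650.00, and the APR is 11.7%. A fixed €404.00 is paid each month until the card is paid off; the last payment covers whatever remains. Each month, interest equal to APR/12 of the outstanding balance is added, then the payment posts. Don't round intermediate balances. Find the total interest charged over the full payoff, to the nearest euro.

Monthly rate r = 11.7%/12 = 0.975% = 0.00975.
Payoff takes n = ⌈−ln(1 − rB₀/P)/ln(1+r)⌉ = ⌈44.964⌉ = 45 payments; the last is €389.38.
Total paid = 44·€404.00 + €389.38 = €18,165.38.
Total interest = total paid − principal = €18,165.38 − €14,650.00 = €3,515.38.

€3,515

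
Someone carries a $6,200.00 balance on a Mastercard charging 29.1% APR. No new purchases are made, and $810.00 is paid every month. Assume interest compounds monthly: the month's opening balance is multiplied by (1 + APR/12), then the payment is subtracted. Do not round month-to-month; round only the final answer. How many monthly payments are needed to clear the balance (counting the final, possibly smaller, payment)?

9 payments

Monthly rate r = 29.1%/12 = 2.425% = 0.02425.
Recurrence: B ← B·(1+r) − $810.00.
Month 1: interest $150.35; balance after payment $5,540.35.
Month 2: interest $134.35; balance after payment $4,864.70.
Closed form: n = −ln(1 − rB₀/P)/ln(1+r) = −ln(0.81438)/ln(1.02425) ≈ 8.569, so the balance reaches zero during payment 9.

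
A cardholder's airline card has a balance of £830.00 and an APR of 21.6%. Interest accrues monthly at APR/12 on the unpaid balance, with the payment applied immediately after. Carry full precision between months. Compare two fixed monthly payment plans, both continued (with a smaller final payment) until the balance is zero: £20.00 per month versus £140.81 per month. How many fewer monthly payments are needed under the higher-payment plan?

71 fewer payments

Monthly rate r = 21.6%/12 = 1.8% = 0.018.
At £20.00/mo: n = ⌈−ln(1 − rB₀/P)/ln(1+r)⌉ = 78 payments (last £0.78); total interest = total paid − £830.00 = £710.78.
At £140.81/mo: 7 payments (last £40.69); total interest £55.55.
Payments saved = 78 − 7 = 71.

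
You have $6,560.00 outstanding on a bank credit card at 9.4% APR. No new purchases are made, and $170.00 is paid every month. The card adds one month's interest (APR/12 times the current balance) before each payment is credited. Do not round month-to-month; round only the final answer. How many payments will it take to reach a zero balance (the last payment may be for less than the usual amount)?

47 payments

Monthly rate r = 9.4%/12 = 0.783333% = 0.00783333.
Recurrence: B ← B·(1+r) − $170.00.
Month 1: interest $51.39; balance after payment $6,441.39.
Month 2: interest $50.46; balance after payment $6,321.84.
Closed form: n = −ln(1 − rB₀/P)/ln(1+r) = −ln(0.69773)/ln(1.00783) ≈ 46.128, so the balance reaches zero during payment 47.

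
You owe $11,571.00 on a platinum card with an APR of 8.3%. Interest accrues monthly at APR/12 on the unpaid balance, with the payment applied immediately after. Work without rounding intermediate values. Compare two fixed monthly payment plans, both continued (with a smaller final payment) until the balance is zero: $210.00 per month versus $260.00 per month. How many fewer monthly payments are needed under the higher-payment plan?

Monthly rate r = 8.3%/12 = 0.691667% = 0.00691667.
At $210.00/mo: n = ⌈−ln(1 − rB₀/P)/ln(1+r)⌉ = 70 payments (last $128.68); total interest = total paid − $11,571.00 = $3,047.68.
At $260.00/mo: 54 payments (last $97.73); total interest $2,306.73.
Payments saved = 70 − 54 = 16.

16 fewer payments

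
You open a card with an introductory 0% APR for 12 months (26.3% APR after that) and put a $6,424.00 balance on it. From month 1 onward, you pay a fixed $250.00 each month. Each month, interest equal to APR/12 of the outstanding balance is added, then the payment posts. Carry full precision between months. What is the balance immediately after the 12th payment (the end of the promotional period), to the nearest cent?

$3,424.00

Promo months 1–12 at r₀ = 0%/12 = 0; months 13+ at r₁ = 26.3%/12 = 0.0219167.
After month 12 (no interest yet): B = $6,424.00 − 12·$250.00 = $3,424.00.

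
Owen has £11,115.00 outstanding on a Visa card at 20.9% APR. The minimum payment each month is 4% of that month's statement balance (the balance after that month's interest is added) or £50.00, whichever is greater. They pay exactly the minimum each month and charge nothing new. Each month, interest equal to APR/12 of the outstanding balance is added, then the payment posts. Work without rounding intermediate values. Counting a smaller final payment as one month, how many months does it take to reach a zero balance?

126 months

Monthly rate r = 20.9%/12 = 1.74167% = 0.0174167.
While 4% of the post-interest balance exceeds £50.00, each month B ← (B·(1+r))·(1 − 0.04), i.e. B shrinks by the factor (1+r)·0.96 = 0.97672.
This holds for months 1–94. Entering month 95 the balance is £1,214.22; 4% of the post-interest balance is now below £50.00, so the flat £50.00 minimum applies from here.
From month 95 a fixed £50.00 at rate r clears £1,214.22 in 32 more payments. Total: 94 + 32 = 126 months.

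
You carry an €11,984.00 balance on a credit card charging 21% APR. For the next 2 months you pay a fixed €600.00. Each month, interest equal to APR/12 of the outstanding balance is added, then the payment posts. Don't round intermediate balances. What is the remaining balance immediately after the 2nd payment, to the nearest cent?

Monthly rate r = 21%/12 = 1.75% = 0.0175.
Each month: B ← B·(1+r) − €600.00.
Month 1: interest €209.72; balance after payment €11,593.72.
Month 2: interest €202.89; balance after payment €11,196.61.

€11,196.61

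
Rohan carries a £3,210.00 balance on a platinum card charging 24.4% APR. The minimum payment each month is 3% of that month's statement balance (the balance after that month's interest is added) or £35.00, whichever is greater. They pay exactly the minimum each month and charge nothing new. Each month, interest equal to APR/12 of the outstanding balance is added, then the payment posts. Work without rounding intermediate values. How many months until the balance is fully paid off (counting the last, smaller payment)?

155 months

Monthly rate r = 24.4%/12 = 2.03333% = 0.0203333.
While 3% of the post-interest balance exceeds £35.00, each month B ← (B·(1+r))·(1 − 0.03), i.e. B shrinks by the factor (1+r)·0.97 = 0.98972.
This holds for months 1–100. Entering month 101 the balance is £1,142.58; 3% of the post-interest balance is now below £35.00, so the flat £35.00 minimum applies from here.
From month 101 a fixed £35.00 at rate r clears £1,142.58 in 55 more payments. Total: 100 + 55 = 155 months.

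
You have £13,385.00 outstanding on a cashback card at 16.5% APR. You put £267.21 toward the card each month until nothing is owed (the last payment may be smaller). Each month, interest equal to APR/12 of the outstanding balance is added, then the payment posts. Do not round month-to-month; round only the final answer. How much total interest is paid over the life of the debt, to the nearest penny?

£9,453.64

Monthly rate r = 16.5%/12 = 1.375% = 0.01375.
Payoff takes n = ⌈−ln(1 − rB₀/P)/ln(1+r)⌉ = ⌈85.469⌉ = 86 payments; the last is £125.79.
Total paid = 85·£267.21 + £125.79 = £22,838.64.
Total interest = total paid − principal = £22,838.64 − £13,385.00 = £9,453.64.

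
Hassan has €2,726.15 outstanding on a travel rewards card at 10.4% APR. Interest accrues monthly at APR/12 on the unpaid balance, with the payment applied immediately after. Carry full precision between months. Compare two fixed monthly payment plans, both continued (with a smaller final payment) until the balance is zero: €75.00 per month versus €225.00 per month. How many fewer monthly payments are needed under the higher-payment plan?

Monthly rate r = 10.4%/12 = 0.866667% = 0.00866667.
At €75.00/mo: n = ⌈−ln(1 − rB₀/P)/ln(1+r)⌉ = 44 payments (last €63.55); total interest = total paid − €2,726.15 = €562.40.
At €225.00/mo: 13 payments (last €192.75); total interest €166.60.
Payments saved = 44 − 13 = 31.

31 fewer payments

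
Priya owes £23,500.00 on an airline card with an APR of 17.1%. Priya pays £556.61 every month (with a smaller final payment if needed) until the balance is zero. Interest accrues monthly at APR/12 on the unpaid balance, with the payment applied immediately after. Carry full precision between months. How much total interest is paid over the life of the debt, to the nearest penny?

£12,706.16

Monthly rate r = 17.1%/12 = 1.425% = 0.01425.
Payoff takes n = ⌈−ln(1 − rB₀/P)/ln(1+r)⌉ = ⌈65.047⌉ = 66 payments; the last is £26.51.
Total paid = 65·£556.61 + £26.51 = £36,206.16.
Total interest = total paid − principal = £36,206.16 − £23,500.00 = £12,706.16.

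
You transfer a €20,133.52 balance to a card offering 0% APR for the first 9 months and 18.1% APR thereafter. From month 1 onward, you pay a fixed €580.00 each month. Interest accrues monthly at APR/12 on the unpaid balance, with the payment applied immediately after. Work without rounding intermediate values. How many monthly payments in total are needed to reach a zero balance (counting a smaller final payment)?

42 months

Promo months 1–9 at r₀ = 0%/12 = 0; months 10+ at r₁ = 18.1%/12 = 0.0150833.
After month 9 (no interest yet): B = €20,133.52 − 9·€580.00 = €14,913.52.
Then at r₁ with €580.00/mo: n₂ = −ln(1 − r₁·B/P)/ln(1+r₁) ≈ 32.78 → 33 more payments.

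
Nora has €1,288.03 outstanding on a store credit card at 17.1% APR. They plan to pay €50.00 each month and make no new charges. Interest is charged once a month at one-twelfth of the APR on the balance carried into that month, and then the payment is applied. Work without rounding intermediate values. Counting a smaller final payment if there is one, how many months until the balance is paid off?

Monthly rate r = 17.1%/12 = 1.425% = 0.01425.
Recurrence: B ← B·(1+r) − €50.00.
Month 1: interest €18.35; balance after payment €1,256.38.
Month 2: interest €17.90; balance after payment €1,224.29.
Closed form: n = −ln(1 − rB₀/P)/ln(1+r) = −ln(0.63291)/ln(1.01425) ≈ 32.328, so the balance reaches zero during payment 33.

33 payments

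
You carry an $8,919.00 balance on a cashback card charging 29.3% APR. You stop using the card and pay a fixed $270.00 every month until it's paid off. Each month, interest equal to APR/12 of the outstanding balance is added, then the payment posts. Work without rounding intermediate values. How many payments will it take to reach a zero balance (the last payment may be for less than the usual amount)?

69 months

Monthly rate r = 29.3%/12 = 2.44167% = 0.0244167.
Recurrence: B ← B·(1+r) − $270.00.
Month 1: interest $217.77; balance after payment $8,866.77.
Month 2: interest $216.50; balance after payment $8,813.27.
Closed form: n = −ln(1 − rB₀/P)/ln(1+r) = −ln(0.19344)/ln(1.02442) ≈ 68.100, so the balance reaches zero during payment 69.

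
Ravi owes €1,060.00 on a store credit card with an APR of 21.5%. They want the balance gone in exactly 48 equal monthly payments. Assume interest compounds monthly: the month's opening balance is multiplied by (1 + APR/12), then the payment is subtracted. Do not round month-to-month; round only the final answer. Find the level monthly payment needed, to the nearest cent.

Monthly rate r = 21.5%/12 = 1.79167% = 0.0179167.
Level-payment amortization: P = B₀·r / (1 − (1+r)^(−n)) = 1060.00·0.0179167 / (1 − 1.01792^(−48)).
Denominator 1 − (1+r)^(−48) = 0.573603936.
P = 18.9917 / 0.573603936 ≈ 33.11.

€33.11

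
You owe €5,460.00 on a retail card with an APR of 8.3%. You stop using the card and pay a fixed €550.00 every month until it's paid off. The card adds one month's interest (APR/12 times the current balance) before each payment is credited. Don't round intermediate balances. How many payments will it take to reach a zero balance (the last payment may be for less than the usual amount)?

11 payments

Monthly rate r = 8.3%/12 = 0.691667% = 0.00691667.
Recurrence: B ← B·(1+r) − €550.00.
Month 1: interest €37.77; balance after payment €4,947.77.
Month 2: interest €34.22; balance after payment €4,431.99.
Closed form: n = −ln(1 − rB₀/P)/ln(1+r) = −ln(0.93134)/ln(1.00692) ≈ 10.320, so the balance reaches zero during payment 11.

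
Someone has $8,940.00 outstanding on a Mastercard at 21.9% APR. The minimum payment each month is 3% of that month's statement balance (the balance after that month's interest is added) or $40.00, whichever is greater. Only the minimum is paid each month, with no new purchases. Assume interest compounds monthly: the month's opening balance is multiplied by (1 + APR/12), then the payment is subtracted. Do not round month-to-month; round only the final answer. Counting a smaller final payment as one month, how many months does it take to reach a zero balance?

206 months

Monthly rate r = 21.9%/12 = 1.825% = 0.01825.
While 3% of the post-interest balance exceeds $40.00, each month B ← (B·(1+r))·(1 − 0.03), i.e. B shrinks by the factor (1+r)·0.97 = 0.9877.
This holds for months 1–156. Entering month 157 the balance is $1,297.23; 3% of the post-interest balance is now below $40.00, so the flat $40.00 minimum applies from here.
From month 157 a fixed $40.00 at rate r clears $1,297.23 in 50 more payments. Total: 156 + 50 = 206 months.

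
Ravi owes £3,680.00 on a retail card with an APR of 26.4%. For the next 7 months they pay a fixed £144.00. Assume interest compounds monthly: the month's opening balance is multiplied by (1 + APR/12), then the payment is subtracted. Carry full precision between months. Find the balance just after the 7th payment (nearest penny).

Monthly rate r = 26.4%/12 = 2.2% = 0.022.
Each month: B ← B·(1+r) − £144.00.
Month 1: interest £80.96; balance after payment £3,616.96.
Month 2: interest £79.57; balance after payment £3,552.53.
Month 3: interest £78.16; balance after payment £3,486.69.
Month 4: interest £76.71; balance after payment £3,419.40.
Month 5: interest £75.23; balance after payment £3,350.62.
Month 6: interest £73.71; balance after payment £3,280.34.
Month 7: interest £72.17; balance after payment £3,208.50.

£3,208.50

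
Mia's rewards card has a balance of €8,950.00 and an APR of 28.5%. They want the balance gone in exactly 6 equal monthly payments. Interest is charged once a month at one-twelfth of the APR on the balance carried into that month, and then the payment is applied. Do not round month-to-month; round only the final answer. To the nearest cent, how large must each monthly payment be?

Monthly rate r = 28.5%/12 = 2.375% = 0.02375.
Level-payment amortization: P = B₀·r / (1 − (1+r)^(−n)) = 8950.00·0.02375 / (1 − 1.02375^(−6)).
Denominator 1 − (1+r)^(−6) = 0.131366626.
P = 212.562 / 0.131366626 ≈ 1618.09.

€1,618.09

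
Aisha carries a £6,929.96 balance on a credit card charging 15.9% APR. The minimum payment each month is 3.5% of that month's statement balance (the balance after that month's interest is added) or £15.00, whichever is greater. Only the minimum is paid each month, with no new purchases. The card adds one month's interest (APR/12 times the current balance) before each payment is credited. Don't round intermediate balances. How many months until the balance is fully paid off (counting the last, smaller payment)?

Monthly rate r = 15.9%/12 = 1.325% = 0.01325.
While 3.5% of the post-interest balance exceeds £15.00, each month B ← (B·(1+r))·(1 − 0.035), i.e. B shrinks by the factor (1+r)·0.965 = 0.97779.
This holds for months 1–125. Entering month 126 the balance is £418.04; 3.5% of the post-interest balance is now below £15.00, so the flat £15.00 minimum applies from here.
From month 126 a fixed £15.00 at rate r clears £418.04 in 36 more payments. Total: 125 + 36 = 161 months.

161 months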